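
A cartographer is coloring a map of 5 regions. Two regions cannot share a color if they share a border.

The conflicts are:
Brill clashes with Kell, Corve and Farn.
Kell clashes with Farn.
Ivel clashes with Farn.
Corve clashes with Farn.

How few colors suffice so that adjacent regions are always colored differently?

3

Brill, Kell, Farn pairwise conflict, so at least 3 colors are needed.
3 colors suffice: color 1 → {Farn}; color 2 → {Brill, Ivel}; color 3 → {Kell, Corve}. No two conflicting regions share a color.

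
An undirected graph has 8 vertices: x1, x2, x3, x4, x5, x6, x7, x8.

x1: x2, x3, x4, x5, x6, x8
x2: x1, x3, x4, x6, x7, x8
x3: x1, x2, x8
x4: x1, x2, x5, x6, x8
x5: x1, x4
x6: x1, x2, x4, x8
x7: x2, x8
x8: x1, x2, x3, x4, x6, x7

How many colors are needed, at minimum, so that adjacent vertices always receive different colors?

5

x1, x2, x4, x6, x8 are pairwise adjacent (a clique of size 5), so at least 5 colors are needed.
A valid assignment using 5 colors: x1=2, x2=1, x3=4, x4=4, x5=1, x6=5, x7=2, x8=3. No two adjacent vertices share a color.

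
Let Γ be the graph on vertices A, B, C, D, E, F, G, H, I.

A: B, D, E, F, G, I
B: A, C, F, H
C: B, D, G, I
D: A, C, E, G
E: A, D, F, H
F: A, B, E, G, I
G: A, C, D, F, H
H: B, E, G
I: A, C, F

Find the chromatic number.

3

A, D, E are pairwise adjacent, so at least 3 colors are needed.
A valid assignment using 3 colors: A=1, B=2, C=1, D=3, E=2, F=3, G=2, H=1, I=2. Every edge joins two different colors.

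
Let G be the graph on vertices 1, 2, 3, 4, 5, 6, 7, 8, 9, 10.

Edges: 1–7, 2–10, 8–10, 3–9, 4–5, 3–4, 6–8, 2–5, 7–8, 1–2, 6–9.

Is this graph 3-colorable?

The chromatic number is 3. The cycle 7-8-10-2-1-7 has odd length 5, so it cannot be 2-colored; at least 3 colors are needed.
3 colors suffice: 1=b, 2=a, 3=b, 4=a, 5=b, 6=b, 7=c, 8=a, 9=a, 10=b.
That is already a proper 3-coloring.

Yes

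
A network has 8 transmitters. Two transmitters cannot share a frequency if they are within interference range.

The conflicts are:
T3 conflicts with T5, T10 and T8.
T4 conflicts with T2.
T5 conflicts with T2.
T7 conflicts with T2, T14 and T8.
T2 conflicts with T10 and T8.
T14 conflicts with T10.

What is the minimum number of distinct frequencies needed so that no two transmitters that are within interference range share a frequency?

3

T7, T2, T8 pairwise conflict, so at least 3 frequencies are needed.
3 frequencies suffice: frequency 1 → {T3, T2, T14}; frequency 2 → {T4, T5, T7, T10}; frequency 3 → {T8}. Every pair that conflicts lands in different frequencies.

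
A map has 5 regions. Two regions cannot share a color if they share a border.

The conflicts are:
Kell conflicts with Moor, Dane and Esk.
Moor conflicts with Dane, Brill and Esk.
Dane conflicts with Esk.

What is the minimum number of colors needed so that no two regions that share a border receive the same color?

4

Kell, Moor, Dane, Esk are mutually in conflict, so at least 4 colors are needed.
4 colors suffice: color 1 → {Moor}; color 2 → {Brill, Esk}; color 3 → {Dane}; color 4 → {Kell}. No two conflicting regions share a color.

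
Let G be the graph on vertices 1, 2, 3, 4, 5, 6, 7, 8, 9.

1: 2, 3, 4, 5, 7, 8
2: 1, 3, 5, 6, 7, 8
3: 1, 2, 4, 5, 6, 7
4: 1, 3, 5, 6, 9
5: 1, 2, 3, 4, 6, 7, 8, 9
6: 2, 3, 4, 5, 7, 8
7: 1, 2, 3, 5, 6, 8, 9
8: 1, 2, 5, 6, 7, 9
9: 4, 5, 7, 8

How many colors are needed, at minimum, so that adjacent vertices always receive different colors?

5

1, 2, 5, 7, 8 form a clique, so at least 5 colors are needed.
5 colors suffice: color a → {5}; color b → {4, 7}; color c → {2, 9}; color d → {3, 8}; color e → {1, 6}. Every edge joins two different colors.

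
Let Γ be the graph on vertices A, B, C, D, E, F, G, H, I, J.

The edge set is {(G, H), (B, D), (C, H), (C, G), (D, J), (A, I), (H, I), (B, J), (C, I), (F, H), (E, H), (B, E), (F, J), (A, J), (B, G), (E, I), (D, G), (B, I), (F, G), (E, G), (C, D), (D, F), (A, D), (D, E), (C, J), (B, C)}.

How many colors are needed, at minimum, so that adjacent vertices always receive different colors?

4

B, C, D, G form a clique, so at least 4 colors are needed.
4 colors suffice: color 1 → {D, H}; color 2 → {G, I, J}; color 3 → {A, B, F}; color 4 → {C, E}. Every edge joins two different colors.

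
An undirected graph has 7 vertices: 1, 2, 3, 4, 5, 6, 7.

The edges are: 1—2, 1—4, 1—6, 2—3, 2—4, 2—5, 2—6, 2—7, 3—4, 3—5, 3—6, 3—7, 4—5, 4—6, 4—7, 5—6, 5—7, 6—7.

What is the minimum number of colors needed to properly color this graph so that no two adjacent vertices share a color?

6

2, 3, 4, 5, 6, 7 are mutually adjacent (a clique of size 6), so at least 6 colors are needed.
One proper 6-coloring: 1=d, 2=a, 3=d, 4=c, 5=f, 6=b, 7=e. Every edge joins two different colors.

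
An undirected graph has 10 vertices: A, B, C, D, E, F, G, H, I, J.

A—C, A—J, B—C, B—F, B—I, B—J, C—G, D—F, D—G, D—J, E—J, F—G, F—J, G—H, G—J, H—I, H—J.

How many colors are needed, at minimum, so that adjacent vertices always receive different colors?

D, F, G, J form a clique, so at least 4 colors are needed.
4 colors suffice: color 1 → {C, I, J}; color 2 → {A, B, E, G}; color 3 → {F, H}; color 4 → {D}. Every edge joins two different colors.

4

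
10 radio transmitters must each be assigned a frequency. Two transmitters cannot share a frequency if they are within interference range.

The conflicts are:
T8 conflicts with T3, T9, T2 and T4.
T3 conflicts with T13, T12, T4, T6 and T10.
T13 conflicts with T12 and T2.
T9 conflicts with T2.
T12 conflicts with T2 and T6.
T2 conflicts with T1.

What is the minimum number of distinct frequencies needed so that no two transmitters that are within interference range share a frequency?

T3, T12, T6 all conflict with each other, so at least 3 frequencies are needed.
3 frequencies suffice: frequency 1 → {T3, T2}; frequency 2 → {T8, T12, T1, T10}; frequency 3 → {T13, T9, T4, T6}. No two conflicting transmitters share a frequency.

3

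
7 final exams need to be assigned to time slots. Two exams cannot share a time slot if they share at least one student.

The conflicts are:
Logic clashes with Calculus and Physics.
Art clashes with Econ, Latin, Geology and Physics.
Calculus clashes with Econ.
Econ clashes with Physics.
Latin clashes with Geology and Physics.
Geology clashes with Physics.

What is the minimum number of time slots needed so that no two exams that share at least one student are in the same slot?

4

Art, Latin, Geology, Physics are mutually in conflict, so at least 4 time slots are needed.
A valid assignment using 4 time slots: Logic=2, Art=2, Calculus=1, Econ=3, Latin=3, Geology=4, Physics=1. Each listed conflict is separated.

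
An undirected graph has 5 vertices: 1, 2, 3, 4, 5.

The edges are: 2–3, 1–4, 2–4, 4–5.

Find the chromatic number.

1 and 4 are adjacent, so at least 2 colors are needed.
2 colors suffice: 1=blue, 2=blue, 3=red, 4=red, 5=blue. No two adjacent vertices share a color.

2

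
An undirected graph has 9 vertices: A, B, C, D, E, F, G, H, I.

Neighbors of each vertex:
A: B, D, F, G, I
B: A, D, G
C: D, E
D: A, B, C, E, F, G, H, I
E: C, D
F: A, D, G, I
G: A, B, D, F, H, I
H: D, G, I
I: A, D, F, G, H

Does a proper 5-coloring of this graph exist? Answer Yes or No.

Yes

The chromatic number is 5. A, D, F, G, I form a clique, so at least 5 colors are needed.
A valid assignment using 5 colors: A=green, B=yellow, C=blue, D=red, E=green, F=purple, G=blue, H=green, I=yellow.
That is already a proper 5-coloring.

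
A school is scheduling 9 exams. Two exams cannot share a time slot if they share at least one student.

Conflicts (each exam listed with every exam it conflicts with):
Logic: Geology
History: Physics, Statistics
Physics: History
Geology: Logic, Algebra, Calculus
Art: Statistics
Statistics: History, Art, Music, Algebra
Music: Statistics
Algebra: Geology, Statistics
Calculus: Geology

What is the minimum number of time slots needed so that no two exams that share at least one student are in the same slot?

Statistics and Music conflict, so at least 2 time slots are needed.
2 time slots suffice: time slot 1 → {Physics, Geology, Statistics}; time slot 2 → {Logic, History, Art, Music, Algebra, Calculus}. Every pair that conflicts lands in different time slots.

2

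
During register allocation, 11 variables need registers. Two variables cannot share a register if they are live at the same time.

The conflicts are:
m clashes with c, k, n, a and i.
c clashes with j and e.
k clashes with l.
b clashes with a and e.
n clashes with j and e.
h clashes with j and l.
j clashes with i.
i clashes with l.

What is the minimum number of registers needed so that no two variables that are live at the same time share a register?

3

The cycle e-b-a-m-c-e has odd length 5, so it cannot be 2-colored; at least 3 registers are needed.
3 registers suffice: register 1 → {m, j, l, e}; register 2 → {c, k, n, h, a, i}; register 3 → {b}. No two conflicting variables share a register.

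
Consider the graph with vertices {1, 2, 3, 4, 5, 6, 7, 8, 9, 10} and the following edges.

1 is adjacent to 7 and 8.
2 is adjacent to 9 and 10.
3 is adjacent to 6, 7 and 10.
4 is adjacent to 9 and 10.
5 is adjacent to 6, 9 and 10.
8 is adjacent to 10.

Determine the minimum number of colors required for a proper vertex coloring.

3

The cycle 7-3-10-8-1-7 has odd length 5, so it cannot be 2-colored; at least 3 colors are needed.
A valid assignment using 3 colors: 1=red, 2=blue, 3=blue, 4=blue, 5=blue, 6=red, 7=green, 8=blue, 9=red, 10=red. Each edge has distinct colors on its endpoints.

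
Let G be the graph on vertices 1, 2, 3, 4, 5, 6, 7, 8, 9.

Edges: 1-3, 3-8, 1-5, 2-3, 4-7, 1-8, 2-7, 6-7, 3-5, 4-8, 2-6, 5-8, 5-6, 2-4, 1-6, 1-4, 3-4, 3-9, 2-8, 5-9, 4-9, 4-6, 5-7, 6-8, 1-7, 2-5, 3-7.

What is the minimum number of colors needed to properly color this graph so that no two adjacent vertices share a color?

2, 3, 4, 8 are mutually adjacent (a clique of size 4), so at least 4 colors are needed.
4 colors suffice: color a → {3, 6}; color b → {4, 5}; color c → {1, 2, 9}; color d → {7, 8}. Each edge has distinct colors on its endpoints.

4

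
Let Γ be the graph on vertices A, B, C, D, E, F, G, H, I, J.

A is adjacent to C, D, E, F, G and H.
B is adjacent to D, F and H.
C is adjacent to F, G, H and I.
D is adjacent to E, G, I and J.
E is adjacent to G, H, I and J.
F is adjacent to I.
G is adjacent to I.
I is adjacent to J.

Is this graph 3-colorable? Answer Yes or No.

No

D, E, G, I are mutually adjacent (a clique of size 4), so at least 4 colors are needed.
So 3 colors are not enough.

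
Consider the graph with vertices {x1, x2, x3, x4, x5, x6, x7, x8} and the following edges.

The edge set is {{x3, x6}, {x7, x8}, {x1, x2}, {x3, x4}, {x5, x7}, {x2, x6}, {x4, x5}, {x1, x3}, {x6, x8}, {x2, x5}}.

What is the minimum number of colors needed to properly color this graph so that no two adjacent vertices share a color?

3

The cycle x7-x5-x2-x6-x8-x7 has odd length 5, so it cannot be 2-colored; at least 3 colors are needed.
3 colors suffice: color 1 → {x2, x3, x8}; color 2 → {x1, x5, x6}; color 3 → {x4, x7}. Each edge has distinct colors on its endpoints.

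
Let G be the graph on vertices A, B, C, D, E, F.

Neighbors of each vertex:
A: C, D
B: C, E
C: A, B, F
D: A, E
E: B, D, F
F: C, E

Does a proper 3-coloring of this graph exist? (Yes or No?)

Yes

The chromatic number is 3. The cycle C-B-E-D-A-C has odd length 5, so it cannot be 2-colored; at least 3 colors are needed.
One proper 3-coloring: A=2, B=2, C=1, D=3, E=1, F=2.
That is already a proper 3-coloring.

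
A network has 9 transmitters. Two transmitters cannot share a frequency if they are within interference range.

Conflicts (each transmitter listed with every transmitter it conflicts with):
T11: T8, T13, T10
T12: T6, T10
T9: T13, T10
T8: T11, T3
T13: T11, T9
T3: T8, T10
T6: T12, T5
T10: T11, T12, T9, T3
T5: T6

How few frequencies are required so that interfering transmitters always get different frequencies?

T11 and T10 conflict, so at least 2 frequencies are needed.
A valid assignment using 2 frequencies: T11=2, T12=2, T9=2, T8=1, T13=1, T3=2, T6=1, T10=1, T5=2. Each listed conflict is separated.

2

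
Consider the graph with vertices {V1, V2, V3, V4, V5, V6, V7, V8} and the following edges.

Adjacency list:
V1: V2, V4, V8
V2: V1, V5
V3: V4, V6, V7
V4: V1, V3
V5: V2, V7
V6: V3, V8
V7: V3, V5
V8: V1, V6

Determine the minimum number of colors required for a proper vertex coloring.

3

The cycle V4-V3-V6-V8-V1-V4 has odd length 5, so it cannot be 2-colored; at least 3 colors are needed.
3 colors suffice: color red → {V1, V3, V5}; color blue → {V2, V4, V6, V7}; color green → {V8}. No two adjacent vertices share a color.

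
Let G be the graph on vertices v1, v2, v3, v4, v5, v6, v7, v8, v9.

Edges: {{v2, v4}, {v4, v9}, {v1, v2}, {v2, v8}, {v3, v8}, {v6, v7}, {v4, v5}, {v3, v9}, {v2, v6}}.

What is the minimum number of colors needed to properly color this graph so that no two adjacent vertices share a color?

The cycle v8-v2-v4-v9-v3-v8 has odd length 5, so it cannot be 2-colored; at least 3 colors are needed.
3 colors suffice: color 1 → {v2, v3, v5, v7}; color 2 → {v1, v4, v6, v8}; color 3 → {v9}. Every edge joins two different colors.

3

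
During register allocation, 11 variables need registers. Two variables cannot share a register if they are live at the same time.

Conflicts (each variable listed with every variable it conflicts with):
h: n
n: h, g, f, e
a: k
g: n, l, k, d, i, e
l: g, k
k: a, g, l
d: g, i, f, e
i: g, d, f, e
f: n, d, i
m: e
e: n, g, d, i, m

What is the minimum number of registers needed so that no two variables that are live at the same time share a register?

4

g, d, i, e pairwise conflict, so at least 4 registers are needed.
A valid assignment using 4 registers: h=1, n=3, a=1, g=1, l=3, k=2, d=4, i=3, f=1, m=1, e=2. No two conflicting variables share a register.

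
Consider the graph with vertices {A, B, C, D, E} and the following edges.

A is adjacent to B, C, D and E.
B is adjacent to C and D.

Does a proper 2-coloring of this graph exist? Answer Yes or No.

A, B, C form a triangle, so at least 3 colors are needed.
So 2 colors are not enough.

No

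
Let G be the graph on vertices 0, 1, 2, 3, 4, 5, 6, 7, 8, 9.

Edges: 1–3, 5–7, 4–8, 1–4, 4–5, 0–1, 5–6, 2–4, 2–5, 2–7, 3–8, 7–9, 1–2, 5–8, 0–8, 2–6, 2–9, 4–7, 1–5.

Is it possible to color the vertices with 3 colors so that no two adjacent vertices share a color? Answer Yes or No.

No

2, 4, 5, 7 form a clique, so at least 4 colors are needed.
So 3 colors are not enough.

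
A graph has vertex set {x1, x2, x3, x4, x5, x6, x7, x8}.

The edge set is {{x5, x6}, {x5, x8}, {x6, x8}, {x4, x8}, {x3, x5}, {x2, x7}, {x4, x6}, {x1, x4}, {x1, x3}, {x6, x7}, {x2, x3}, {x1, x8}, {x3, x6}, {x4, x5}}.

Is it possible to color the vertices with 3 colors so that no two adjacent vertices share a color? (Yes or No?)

No

x4, x5, x6, x8 form a clique, so at least 4 colors are needed.
So 3 colors are not enough.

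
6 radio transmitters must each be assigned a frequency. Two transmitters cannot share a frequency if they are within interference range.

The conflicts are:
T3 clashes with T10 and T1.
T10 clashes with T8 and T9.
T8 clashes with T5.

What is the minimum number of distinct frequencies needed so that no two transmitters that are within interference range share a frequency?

T8 and T5 conflict, so at least 2 frequencies are needed.
2 frequencies suffice: frequency 1 → {T10, T1, T5}; frequency 2 → {T3, T8, T9}. Each listed conflict is separated.

2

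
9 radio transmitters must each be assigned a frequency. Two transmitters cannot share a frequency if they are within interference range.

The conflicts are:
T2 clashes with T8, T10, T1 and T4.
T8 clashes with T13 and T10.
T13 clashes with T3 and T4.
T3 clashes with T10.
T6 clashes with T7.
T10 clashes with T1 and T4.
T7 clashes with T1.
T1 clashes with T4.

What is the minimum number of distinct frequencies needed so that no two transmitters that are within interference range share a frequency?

T2, T10, T1, T4 are mutually in conflict, so at least 4 frequencies are needed.
4 frequencies suffice: T2=4, T8=2, T13=1, T3=2, T6=2, T10=1, T7=1, T1=2, T4=3. Every pair that conflicts lands in different frequencies.

4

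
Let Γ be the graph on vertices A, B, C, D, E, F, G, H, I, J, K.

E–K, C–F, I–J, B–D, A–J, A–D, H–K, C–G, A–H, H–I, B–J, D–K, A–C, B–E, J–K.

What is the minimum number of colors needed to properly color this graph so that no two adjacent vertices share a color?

2

A and J are adjacent, so at least 2 colors are needed.
2 colors suffice: color 1 → {C, D, E, H, J}; color 2 → {A, B, F, G, I, K}. No two adjacent vertices share a color.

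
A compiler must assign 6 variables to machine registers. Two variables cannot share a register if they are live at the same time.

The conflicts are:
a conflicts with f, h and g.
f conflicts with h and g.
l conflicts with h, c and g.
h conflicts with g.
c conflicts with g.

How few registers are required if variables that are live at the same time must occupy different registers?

4

a, f, h, g all conflict with each other, so at least 4 registers are needed.
Using 4 registers: a=3, f=4, l=3, h=2, c=2, g=1. No two conflicting variables share a register.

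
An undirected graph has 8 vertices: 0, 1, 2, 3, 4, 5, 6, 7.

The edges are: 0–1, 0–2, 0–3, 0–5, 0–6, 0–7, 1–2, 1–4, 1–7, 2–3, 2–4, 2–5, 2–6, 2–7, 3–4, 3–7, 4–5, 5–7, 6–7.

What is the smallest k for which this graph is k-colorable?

4

0, 2, 5, 7 are pairwise adjacent (a clique of size 4), so at least 4 colors are needed.
4 colors suffice: color a → {2}; color b → {0, 4}; color c → {7}; color d → {1, 3, 5, 6}. No two adjacent vertices share a color.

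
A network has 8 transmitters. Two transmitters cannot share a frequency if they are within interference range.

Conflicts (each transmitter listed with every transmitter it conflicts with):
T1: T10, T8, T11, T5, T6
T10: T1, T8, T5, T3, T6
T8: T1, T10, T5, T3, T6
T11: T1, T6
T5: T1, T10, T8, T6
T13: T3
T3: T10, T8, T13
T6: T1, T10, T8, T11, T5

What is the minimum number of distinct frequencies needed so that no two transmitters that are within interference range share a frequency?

5

T1, T10, T8, T5, T6 are mutually in conflict, so at least 5 frequencies are needed.
5 frequencies suffice: frequency 1 → {T10, T11, T13}; frequency 2 → {T1, T3}; frequency 3 → {T6}; frequency 4 → {T8}; frequency 5 → {T5}. Every pair that conflicts lands in different frequencies.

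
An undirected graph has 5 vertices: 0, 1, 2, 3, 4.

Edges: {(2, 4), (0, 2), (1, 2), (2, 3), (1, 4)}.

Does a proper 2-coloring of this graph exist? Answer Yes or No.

No

1, 2, 4 are mutually adjacent, so at least 3 colors are needed.
So 2 colors are not enough.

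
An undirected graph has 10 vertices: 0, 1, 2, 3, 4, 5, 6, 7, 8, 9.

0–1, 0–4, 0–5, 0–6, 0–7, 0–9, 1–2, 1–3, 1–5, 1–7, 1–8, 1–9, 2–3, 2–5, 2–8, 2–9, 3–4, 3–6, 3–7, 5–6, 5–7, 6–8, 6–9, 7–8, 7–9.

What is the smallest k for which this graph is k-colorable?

4

0, 1, 7, 9 form a clique, so at least 4 colors are needed.
4 colors suffice: 0=green, 1=red, 2=blue, 3=green, 4=red, 5=yellow, 6=red, 7=blue, 8=green, 9=yellow. No two adjacent vertices share a color.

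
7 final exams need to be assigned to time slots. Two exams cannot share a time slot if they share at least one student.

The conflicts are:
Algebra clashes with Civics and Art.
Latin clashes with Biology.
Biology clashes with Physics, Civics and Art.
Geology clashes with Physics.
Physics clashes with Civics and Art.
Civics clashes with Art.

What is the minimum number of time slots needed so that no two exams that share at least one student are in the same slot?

Biology, Physics, Civics, Art all conflict with each other, so at least 4 time slots are needed.
A valid assignment using 4 time slots: Algebra=1, Latin=2, Biology=1, Geology=1, Physics=4, Civics=2, Art=3. Each listed conflict is separated.

4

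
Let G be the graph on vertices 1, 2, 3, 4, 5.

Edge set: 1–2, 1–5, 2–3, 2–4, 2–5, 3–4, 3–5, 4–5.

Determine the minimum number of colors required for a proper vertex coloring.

2, 3, 4, 5 are mutually adjacent (a clique of size 4), so at least 4 colors are needed.
4 colors suffice: color red → {2}; color blue → {5}; color green → {1, 3}; color yellow → {4}. Each edge has distinct colors on its endpoints.

4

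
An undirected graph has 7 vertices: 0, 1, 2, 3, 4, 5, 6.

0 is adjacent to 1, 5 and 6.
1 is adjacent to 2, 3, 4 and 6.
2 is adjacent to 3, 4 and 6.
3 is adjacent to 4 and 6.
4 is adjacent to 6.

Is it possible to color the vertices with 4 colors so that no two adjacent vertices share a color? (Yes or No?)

1, 2, 3, 4, 6 form a clique, so at least 5 colors are needed.
So 4 colors are not enough.

No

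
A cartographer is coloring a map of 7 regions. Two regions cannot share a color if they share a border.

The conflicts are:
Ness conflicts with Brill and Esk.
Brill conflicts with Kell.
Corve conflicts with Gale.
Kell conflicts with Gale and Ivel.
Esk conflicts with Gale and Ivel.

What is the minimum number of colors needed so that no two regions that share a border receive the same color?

The cycle Brill-Kell-Ivel-Esk-Ness-Brill has odd length 5, so it cannot be 2-colored; at least 3 colors are needed.
A valid assignment using 3 colors: Ness=2, Brill=3, Corve=1, Kell=1, Esk=1, Gale=2, Ivel=2. No two conflicting regions share a color.

3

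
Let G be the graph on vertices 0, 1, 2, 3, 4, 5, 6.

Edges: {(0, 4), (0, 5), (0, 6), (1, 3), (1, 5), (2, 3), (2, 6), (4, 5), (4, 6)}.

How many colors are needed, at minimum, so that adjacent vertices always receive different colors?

3

0, 4, 6 are mutually adjacent, so at least 3 colors are needed.
One proper 3-coloring: 0=b, 1=a, 2=a, 3=b, 4=a, 5=c, 6=c. Every edge joins two different colors.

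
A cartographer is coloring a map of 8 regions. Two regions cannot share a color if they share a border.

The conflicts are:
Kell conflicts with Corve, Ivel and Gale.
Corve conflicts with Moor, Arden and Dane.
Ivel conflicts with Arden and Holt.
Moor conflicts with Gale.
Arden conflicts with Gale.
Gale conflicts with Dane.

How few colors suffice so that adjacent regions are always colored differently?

Kell and Gale conflict, so at least 2 colors are needed.
2 colors suffice: color 1 → {Corve, Ivel, Gale}; color 2 → {Kell, Moor, Arden, Holt, Dane}. Every pair that conflicts lands in different colors.

2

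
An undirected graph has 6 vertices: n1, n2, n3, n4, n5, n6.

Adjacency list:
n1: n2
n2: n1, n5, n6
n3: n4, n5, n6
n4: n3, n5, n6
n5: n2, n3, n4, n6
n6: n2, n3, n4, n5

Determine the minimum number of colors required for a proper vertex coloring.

n3, n4, n5, n6 are mutually adjacent (a clique of size 4), so at least 4 colors are needed.
4 colors suffice: color 1 → {n1, n6}; color 2 → {n5}; color 3 → {n2, n3}; color 4 → {n4}. Every edge joins two different colors.

4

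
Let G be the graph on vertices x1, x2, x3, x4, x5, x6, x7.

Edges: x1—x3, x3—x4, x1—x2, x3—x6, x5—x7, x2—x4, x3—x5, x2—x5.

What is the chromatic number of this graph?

x3 and x5 are adjacent, so at least 2 colors are needed.
2 colors suffice: color 1 → {x2, x3, x7}; color 2 → {x1, x4, x5, x6}. Each edge has distinct colors on its endpoints.

2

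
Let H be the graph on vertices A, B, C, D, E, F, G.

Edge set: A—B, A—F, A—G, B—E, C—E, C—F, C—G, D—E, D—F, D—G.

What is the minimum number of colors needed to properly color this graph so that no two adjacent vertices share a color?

3

The cycle A-B-E-C-F-A has odd length 5, so it cannot be 2-colored; at least 3 colors are needed.
A valid assignment using 3 colors: A=blue, B=green, C=blue, D=blue, E=red, F=red, G=red. Every edge joins two different colors.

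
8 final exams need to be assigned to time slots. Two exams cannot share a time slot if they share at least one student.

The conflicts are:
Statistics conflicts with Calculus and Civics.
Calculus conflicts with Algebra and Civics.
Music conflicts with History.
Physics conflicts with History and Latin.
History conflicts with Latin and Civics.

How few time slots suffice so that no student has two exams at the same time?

3

Physics, History, Latin all conflict with each other, so at least 3 time slots are needed.
Using 3 time slots: Statistics=3, Calculus=1, Algebra=2, Music=2, Physics=2, History=1, Latin=3, Civics=2. Every pair that conflicts lands in different time slots.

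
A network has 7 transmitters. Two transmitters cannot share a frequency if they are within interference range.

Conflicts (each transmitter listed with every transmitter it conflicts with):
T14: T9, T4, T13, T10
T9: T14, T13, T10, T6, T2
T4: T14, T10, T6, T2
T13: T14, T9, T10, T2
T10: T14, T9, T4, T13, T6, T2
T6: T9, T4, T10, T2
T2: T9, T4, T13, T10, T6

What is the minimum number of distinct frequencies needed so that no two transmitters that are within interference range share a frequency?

4

T4, T10, T6, T2 all conflict with each other, so at least 4 frequencies are needed.
Using 4 frequencies: T14=2, T9=3, T4=3, T13=4, T10=1, T6=4, T2=2. No two conflicting transmitters share a frequency.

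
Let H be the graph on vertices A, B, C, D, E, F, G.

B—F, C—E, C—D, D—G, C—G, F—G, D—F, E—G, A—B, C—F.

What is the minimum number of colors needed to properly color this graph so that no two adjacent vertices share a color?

C, D, F, G are pairwise adjacent (a clique of size 4), so at least 4 colors are needed.
4 colors suffice: color red → {B, C}; color blue → {A, E, F}; color green → {G}; color yellow → {D}. Each edge has distinct colors on its endpoints.

4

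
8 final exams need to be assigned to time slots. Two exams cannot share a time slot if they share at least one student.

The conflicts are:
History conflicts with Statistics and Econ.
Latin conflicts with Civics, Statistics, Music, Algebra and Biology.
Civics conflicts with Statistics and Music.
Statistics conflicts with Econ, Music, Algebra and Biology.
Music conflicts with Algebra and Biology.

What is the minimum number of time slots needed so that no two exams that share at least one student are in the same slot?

Latin, Civics, Statistics, Music are mutually in conflict, so at least 4 time slots are needed.
A valid assignment using 4 time slots: History=2, Latin=2, Civics=4, Statistics=1, Econ=3, Music=3, Algebra=4, Biology=4. Every pair that conflicts lands in different time slots.

4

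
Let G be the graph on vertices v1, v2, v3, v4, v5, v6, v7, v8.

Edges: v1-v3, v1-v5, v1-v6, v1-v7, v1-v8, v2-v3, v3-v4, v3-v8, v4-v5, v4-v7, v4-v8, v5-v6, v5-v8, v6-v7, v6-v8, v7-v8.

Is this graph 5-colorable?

The chromatic number is 4. v1, v5, v6, v8 are mutually adjacent (a clique of size 4), so at least 4 colors are needed.
A valid assignment using 4 colors: v1=blue, v2=red, v3=green, v4=blue, v5=green, v6=yellow, v7=green, v8=red.
Since 5 ≥ 4, a proper 5-coloring certainly exists.

Yes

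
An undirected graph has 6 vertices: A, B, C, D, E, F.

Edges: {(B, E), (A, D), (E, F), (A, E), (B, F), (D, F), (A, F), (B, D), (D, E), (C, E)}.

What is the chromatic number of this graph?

4

A, D, E, F are pairwise adjacent (a clique of size 4), so at least 4 colors are needed.
4 colors suffice: A=4, B=4, C=2, D=2, E=1, F=3. No two adjacent vertices share a color.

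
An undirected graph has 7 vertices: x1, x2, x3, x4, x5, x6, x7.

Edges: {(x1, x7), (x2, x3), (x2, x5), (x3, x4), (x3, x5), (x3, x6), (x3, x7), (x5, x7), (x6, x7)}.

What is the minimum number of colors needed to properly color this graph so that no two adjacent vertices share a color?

3

x3, x6, x7 are mutually adjacent, so at least 3 colors are needed.
A valid assignment using 3 colors: x1=red, x2=blue, x3=red, x4=blue, x5=green, x6=green, x7=blue. Every edge joins two different colors.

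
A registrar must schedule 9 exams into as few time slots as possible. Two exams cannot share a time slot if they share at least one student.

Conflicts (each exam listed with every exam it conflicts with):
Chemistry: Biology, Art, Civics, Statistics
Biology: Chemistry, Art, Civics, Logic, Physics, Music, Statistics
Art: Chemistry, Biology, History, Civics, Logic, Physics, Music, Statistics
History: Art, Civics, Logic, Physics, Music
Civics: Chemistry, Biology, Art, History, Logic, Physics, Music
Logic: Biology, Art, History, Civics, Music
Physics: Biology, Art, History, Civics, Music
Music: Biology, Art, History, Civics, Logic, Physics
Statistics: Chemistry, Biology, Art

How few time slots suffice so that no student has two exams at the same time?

5

Art, History, Civics, Logic, Music pairwise conflict, so at least 5 time slots are needed.
5 time slots suffice: Chemistry=4, Biology=3, Art=1, History=3, Civics=2, Logic=5, Physics=5, Music=4, Statistics=2. No two conflicting exams share a time slot.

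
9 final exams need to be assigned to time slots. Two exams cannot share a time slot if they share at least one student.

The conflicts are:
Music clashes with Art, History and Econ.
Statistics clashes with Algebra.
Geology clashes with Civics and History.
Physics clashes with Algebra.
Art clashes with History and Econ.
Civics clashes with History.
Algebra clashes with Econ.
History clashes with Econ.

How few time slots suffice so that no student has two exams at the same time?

Music, Art, History, Econ pairwise conflict, so at least 4 time slots are needed.
4 time slots suffice: Music=3, Statistics=2, Geology=3, Physics=2, Art=4, Civics=2, Algebra=1, History=1, Econ=2. Every pair that conflicts lands in different time slots.

4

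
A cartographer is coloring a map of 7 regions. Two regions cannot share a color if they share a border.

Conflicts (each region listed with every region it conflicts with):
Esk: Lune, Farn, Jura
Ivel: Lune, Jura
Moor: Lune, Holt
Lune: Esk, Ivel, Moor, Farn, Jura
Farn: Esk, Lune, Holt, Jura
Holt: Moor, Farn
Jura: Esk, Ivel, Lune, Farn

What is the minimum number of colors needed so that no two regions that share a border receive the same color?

4

Esk, Lune, Farn, Jura are mutually in conflict, so at least 4 colors are needed.
4 colors suffice: color 1 → {Lune, Holt}; color 2 → {Ivel, Moor, Farn}; color 3 → {Jura}; color 4 → {Esk}. No two conflicting regions share a color.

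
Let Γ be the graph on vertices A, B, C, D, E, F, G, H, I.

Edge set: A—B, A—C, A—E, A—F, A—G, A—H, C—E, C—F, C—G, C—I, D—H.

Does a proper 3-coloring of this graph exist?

The chromatic number is 3. A, C, F are pairwise adjacent, so at least 3 colors are needed.
3 colors suffice: A=1, B=2, C=2, D=1, E=3, F=3, G=3, H=2, I=1.
That is already a proper 3-coloring.

Yes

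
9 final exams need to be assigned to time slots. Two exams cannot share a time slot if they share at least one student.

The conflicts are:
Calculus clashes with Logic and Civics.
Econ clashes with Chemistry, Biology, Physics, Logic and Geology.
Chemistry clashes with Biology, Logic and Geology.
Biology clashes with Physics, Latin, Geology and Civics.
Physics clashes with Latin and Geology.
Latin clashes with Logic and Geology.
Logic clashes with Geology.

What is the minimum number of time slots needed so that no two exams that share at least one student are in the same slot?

Econ, Biology, Physics, Geology are mutually in conflict, so at least 4 time slots are needed.
A valid assignment using 4 time slots: Calculus=3, Econ=3, Chemistry=4, Biology=1, Physics=4, Latin=3, Logic=1, Geology=2, Civics=2. Every pair that conflicts lands in different time slots.

4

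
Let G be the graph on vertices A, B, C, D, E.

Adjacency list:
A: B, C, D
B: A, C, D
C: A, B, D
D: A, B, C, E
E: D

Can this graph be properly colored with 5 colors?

Yes

The chromatic number is 4. A, B, C, D form a clique, so at least 4 colors are needed.
4 colors suffice: A=4, B=3, C=2, D=1, E=2.
Since 5 ≥ 4, a proper 5-coloring certainly exists.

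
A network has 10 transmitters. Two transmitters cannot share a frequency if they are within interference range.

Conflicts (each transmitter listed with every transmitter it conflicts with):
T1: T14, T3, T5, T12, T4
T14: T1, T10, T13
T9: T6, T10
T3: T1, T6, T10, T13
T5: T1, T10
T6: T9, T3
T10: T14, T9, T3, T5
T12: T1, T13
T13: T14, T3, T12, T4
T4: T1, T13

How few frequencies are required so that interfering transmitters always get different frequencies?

2

T3 and T10 conflict, so at least 2 frequencies are needed.
A valid assignment using 2 frequencies: T1=1, T14=2, T9=2, T3=2, T5=2, T6=1, T10=1, T12=2, T13=1, T4=2. Each listed conflict is separated.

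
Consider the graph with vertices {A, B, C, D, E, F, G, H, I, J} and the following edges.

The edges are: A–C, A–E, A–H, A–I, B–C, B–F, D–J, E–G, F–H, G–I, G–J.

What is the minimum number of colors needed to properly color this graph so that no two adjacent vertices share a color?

3

The cycle B-C-A-H-F-B has odd length 5, so it cannot be 2-colored; at least 3 colors are needed.
A valid assignment using 3 colors: A=1, B=2, C=3, D=1, E=2, F=1, G=1, H=2, I=2, J=2. No two adjacent vertices share a color.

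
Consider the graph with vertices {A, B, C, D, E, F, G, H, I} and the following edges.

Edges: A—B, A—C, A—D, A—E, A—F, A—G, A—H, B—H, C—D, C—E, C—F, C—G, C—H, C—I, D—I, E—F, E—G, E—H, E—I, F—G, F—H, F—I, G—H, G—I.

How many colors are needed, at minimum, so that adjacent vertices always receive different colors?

6

A, C, E, F, G, H are pairwise adjacent (a clique of size 6), so at least 6 colors are needed.
6 colors suffice: A=2, B=1, C=1, D=3, E=3, F=6, G=4, H=5, I=2. Each edge has distinct colors on its endpoints.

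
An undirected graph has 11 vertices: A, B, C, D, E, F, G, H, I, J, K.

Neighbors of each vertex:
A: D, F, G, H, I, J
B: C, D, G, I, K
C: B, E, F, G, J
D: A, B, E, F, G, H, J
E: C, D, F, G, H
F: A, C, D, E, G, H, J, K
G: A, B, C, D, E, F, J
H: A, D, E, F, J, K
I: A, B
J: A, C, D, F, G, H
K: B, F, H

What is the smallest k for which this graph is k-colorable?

5

A, D, F, G, J form a clique, so at least 5 colors are needed.
5 colors suffice: color 1 → {B, F}; color 2 → {G, H, I}; color 3 → {C, D, K}; color 4 → {A, E}; color 5 → {J}. Every edge joins two different colors.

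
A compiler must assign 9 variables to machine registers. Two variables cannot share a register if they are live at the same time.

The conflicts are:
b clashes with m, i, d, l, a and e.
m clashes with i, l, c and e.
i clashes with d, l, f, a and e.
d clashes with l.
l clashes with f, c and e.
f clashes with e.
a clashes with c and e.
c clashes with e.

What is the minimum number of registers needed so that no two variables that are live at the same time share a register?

b, m, i, l, e all conflict with each other, so at least 5 registers are needed.
5 registers suffice: register 1 → {d, e}; register 2 → {l, a}; register 3 → {i, c}; register 4 → {b, f}; register 5 → {m}. No two conflicting variables share a register.

5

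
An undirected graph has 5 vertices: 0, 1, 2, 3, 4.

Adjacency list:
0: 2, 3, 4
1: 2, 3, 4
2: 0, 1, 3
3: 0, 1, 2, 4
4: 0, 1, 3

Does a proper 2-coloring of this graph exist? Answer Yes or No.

0, 3, 4 are pairwise adjacent, so at least 3 colors are needed.
So 2 colors are not enough.

No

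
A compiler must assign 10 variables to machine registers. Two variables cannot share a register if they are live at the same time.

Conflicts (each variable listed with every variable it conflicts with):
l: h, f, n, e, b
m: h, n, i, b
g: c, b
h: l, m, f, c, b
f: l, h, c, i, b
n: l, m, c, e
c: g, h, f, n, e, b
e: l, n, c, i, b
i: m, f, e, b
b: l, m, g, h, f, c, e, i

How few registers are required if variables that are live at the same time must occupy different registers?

h, f, c, b all conflict with each other, so at least 4 registers are needed.
4 registers suffice: register 1 → {n, b}; register 2 → {l, c, i}; register 3 → {g, h, e}; register 4 → {m, f}. No two conflicting variables share a register.

4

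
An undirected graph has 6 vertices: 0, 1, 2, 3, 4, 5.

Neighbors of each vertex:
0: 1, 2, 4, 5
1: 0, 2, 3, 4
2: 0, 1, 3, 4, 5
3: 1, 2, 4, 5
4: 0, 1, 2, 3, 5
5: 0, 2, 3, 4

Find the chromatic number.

4

0, 1, 2, 4 are mutually adjacent (a clique of size 4), so at least 4 colors are needed.
4 colors suffice: color red → {4}; color blue → {2}; color green → {0, 3}; color yellow → {1, 5}. Every edge joins two different colors.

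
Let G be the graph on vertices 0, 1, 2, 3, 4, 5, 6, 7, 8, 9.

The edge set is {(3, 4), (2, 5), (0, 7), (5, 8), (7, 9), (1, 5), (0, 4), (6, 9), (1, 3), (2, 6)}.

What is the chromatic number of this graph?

3

The cycle 9-6-2-5-1-3-4-0-7-9 has odd length 9, so it cannot be 2-colored; at least 3 colors are needed.
3 colors suffice: color red → {0, 3, 5, 9}; color blue → {1, 4, 6, 7, 8}; color green → {2}. No two adjacent vertices share a color.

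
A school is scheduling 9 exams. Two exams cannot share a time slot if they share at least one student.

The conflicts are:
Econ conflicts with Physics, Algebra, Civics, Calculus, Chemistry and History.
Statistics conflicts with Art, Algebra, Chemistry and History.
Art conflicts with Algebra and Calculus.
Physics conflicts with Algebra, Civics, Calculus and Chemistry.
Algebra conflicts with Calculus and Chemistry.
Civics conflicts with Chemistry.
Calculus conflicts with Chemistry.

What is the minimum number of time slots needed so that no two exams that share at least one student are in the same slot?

5

Econ, Physics, Algebra, Calculus, Chemistry are mutually in conflict, so at least 5 time slots are needed.
5 time slots suffice: time slot 1 → {Art, Chemistry, History}; time slot 2 → {Econ, Statistics}; time slot 3 → {Algebra, Civics}; time slot 4 → {Physics}; time slot 5 → {Calculus}. No two conflicting exams share a time slot.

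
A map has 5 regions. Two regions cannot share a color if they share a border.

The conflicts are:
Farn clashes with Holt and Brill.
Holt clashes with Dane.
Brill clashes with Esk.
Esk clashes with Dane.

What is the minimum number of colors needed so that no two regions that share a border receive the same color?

The cycle Esk-Brill-Farn-Holt-Dane-Esk has odd length 5, so it cannot be 2-colored; at least 3 colors are needed.
3 colors suffice: color 1 → {Farn, Esk}; color 2 → {Brill, Dane}; color 3 → {Holt}. No two conflicting regions share a color.

3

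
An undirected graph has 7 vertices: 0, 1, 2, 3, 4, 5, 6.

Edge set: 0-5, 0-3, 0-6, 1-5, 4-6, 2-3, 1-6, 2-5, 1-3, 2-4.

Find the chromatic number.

The cycle 2-5-0-6-4-2 has odd length 5, so it cannot be 2-colored; at least 3 colors are needed.
A valid assignment using 3 colors: 0=red, 1=red, 2=red, 3=blue, 4=green, 5=blue, 6=blue. Each edge has distinct colors on its endpoints.

3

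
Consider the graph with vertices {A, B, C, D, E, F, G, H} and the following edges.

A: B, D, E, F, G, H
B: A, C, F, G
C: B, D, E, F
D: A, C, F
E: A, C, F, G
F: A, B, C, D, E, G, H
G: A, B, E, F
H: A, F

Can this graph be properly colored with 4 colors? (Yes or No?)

Yes

The chromatic number is 4. A, B, F, G form a clique, so at least 4 colors are needed.
4 colors suffice: color 1 → {F}; color 2 → {A, C}; color 3 → {B, D, E, H}; color 4 → {G}.
That is already a proper 4-coloring.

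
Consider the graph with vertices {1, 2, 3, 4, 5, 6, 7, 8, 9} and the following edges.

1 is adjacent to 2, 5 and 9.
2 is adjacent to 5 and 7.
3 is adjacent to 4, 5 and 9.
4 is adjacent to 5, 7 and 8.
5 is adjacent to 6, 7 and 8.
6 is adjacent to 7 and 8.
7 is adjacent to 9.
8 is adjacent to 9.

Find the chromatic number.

3

1, 2, 5 are pairwise adjacent, so at least 3 colors are needed.
3 colors suffice: color a → {5, 9}; color b → {1, 3, 7, 8}; color c → {2, 4, 6}. No two adjacent vertices share a color.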